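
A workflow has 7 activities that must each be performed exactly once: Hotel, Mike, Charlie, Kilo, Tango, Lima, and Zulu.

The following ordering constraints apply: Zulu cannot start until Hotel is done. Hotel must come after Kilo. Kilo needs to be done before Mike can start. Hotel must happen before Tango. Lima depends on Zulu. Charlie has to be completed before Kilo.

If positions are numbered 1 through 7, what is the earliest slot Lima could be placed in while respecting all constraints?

The activities that are forced before Lima, directly or transitively, are Hotel, Charlie, Kilo, Zulu. That's 4 activities.
So at minimum 4 activities come before Lima, putting Lima no earlier than position 5. That position is achievable by scheduling exactly those predecessors first.

5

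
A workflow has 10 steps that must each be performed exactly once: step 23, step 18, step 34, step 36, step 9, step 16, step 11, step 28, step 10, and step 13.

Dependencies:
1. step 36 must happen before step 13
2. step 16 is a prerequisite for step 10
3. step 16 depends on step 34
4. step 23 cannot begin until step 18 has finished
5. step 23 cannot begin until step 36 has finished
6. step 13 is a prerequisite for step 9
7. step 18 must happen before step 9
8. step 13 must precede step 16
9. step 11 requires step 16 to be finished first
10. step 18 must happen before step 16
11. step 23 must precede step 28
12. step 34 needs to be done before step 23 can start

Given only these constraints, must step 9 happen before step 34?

No chain of constraints connects step 9 to step 34 in either direction.
So step 9 can come before step 34 or after — it is not forced.

No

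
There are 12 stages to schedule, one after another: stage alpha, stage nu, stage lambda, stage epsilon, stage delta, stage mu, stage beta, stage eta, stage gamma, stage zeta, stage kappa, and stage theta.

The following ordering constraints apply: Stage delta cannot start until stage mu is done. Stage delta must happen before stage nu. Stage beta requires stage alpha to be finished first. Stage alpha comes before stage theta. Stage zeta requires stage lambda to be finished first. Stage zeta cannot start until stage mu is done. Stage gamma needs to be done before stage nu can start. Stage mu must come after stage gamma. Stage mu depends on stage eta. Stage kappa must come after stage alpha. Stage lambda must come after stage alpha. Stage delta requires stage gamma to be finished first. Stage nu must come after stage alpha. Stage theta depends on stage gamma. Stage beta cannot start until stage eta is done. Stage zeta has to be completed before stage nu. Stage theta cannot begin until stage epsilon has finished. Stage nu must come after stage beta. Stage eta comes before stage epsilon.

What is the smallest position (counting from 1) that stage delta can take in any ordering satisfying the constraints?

4

Every stage that must precede stage delta has to come before it. Tracing all chains that end at stage delta, those stages are: stage mu, stage eta, stage gamma — 3 in total.
So at minimum 3 stages come before stage delta, putting stage delta no earlier than position 4. That position is achievable by scheduling exactly those predecessors first.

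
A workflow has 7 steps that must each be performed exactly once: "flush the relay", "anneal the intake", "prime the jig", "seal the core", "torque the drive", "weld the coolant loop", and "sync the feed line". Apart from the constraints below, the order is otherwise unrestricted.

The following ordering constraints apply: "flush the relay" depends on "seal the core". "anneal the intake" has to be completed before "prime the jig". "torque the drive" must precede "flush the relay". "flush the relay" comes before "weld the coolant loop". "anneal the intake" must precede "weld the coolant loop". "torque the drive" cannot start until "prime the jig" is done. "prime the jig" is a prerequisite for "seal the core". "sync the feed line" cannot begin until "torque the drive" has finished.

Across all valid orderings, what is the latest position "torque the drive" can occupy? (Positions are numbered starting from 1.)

4

Following every chain forward from "torque the drive", the steps that must come later are "flush the relay", "weld the coolant loop", "sync the feed line" — 3 of them.
So at least 3 steps follow "torque the drive", putting "torque the drive" no later than position 4. That position is achievable by scheduling everything else first.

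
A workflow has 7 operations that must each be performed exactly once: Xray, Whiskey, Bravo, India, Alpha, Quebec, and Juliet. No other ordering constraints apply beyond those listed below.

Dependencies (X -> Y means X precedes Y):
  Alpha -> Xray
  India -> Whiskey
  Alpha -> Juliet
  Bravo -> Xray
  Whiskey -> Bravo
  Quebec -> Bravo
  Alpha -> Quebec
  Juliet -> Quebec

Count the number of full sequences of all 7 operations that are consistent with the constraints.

10

The operations with no prerequisites are India, Alpha; any of them can be placed first.
Enumerating by repeatedly choosing an available operation (one whose prerequisites are all placed) gives 10 distinct complete orderings.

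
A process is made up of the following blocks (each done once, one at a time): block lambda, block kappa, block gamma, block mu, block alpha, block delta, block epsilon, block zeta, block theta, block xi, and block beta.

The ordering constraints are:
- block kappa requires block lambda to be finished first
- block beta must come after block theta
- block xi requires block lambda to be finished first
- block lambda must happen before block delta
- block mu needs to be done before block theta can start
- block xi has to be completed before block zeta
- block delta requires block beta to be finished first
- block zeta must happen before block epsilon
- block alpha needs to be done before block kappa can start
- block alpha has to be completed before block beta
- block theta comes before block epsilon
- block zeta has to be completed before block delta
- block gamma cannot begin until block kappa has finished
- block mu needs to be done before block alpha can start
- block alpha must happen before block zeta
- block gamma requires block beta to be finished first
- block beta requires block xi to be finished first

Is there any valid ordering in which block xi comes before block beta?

The constraints force block xi before block beta, so yes — every valid ordering has block xi earlier.

Yes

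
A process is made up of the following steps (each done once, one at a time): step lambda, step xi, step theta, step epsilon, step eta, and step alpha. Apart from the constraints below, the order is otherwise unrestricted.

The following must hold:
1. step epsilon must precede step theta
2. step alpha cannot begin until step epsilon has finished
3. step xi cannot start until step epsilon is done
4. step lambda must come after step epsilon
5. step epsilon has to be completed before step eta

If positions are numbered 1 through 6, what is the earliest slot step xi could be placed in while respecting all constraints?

2

The only step forced before step xi (directly or transitively) is step epsilon.
So at minimum 1 step comes before step xi, putting step xi no earlier than position 2. That position is achievable by scheduling exactly that predecessor first.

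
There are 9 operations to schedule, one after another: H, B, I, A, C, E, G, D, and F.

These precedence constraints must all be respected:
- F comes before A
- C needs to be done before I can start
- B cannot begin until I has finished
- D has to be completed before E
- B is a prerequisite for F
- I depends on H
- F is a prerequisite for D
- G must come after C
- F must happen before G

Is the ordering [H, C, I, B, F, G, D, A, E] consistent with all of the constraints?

Every stated constraint is respected: C sits at position 2, ahead of G at position 6, and each of the other listed pairs likewise has the predecessor earlier in the sequence.

Yes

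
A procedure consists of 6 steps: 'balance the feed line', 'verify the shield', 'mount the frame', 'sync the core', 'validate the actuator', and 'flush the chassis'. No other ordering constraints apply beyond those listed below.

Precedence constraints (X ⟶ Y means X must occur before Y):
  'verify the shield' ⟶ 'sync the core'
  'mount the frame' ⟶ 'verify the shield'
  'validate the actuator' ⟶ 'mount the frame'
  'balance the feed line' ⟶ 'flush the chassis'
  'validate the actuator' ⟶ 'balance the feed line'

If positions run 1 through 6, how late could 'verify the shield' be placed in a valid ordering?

The only step forced after 'verify the shield' (directly or by a chain) is 'sync the core'.
So at least 1 step follows 'verify the shield', putting 'verify the shield' no later than position 5. That position is achievable by scheduling everything else first.

5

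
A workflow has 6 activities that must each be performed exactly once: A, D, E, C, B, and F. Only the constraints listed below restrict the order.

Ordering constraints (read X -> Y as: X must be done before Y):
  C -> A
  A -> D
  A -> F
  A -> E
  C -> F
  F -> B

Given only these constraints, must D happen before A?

No

The constraints actually force A before D (via A → D), not the other way around.
So D never precedes A.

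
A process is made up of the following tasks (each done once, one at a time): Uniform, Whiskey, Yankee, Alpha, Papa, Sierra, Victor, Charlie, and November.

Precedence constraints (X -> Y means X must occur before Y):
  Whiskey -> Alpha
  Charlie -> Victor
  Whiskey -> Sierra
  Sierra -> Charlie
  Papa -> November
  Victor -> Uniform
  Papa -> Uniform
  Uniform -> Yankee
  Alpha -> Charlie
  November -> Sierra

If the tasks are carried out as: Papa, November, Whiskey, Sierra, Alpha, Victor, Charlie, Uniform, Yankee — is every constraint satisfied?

No

In the proposed order, Victor appears before Charlie.
That contradicts the constraint that Charlie must precede Victor.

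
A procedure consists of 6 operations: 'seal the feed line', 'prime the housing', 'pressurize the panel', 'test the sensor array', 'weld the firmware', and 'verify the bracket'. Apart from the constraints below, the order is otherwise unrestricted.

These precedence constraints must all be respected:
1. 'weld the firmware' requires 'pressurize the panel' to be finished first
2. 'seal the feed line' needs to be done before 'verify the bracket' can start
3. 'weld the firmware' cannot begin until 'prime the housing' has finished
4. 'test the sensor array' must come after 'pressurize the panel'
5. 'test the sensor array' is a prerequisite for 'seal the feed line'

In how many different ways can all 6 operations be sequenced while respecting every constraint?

14

The operations with no prerequisites are 'prime the housing', 'pressurize the panel'; any of them can be placed first.
Counting all ways to extend the partial order to a total order gives 14.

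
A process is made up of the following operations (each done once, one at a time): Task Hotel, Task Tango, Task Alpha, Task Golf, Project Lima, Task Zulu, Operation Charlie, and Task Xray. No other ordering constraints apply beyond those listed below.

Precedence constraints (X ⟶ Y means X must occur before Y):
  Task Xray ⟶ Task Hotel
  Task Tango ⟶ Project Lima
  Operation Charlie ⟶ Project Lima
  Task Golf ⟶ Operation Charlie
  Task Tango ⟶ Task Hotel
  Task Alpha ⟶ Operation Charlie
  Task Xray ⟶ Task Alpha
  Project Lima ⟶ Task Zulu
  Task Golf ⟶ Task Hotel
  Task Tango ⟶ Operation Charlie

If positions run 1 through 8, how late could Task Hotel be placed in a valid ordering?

8

Nothing depends on Task Hotel, so it can be the final operation, position 8.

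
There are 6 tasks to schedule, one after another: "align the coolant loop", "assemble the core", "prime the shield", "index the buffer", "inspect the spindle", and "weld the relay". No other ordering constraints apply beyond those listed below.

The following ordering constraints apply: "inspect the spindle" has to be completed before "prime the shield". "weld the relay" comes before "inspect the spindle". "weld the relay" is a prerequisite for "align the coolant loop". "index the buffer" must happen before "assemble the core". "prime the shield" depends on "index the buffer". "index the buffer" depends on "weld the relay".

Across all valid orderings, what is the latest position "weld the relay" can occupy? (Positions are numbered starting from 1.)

1

Every task that must follow "weld the relay" has to come after it. Tracing all chains starting from "weld the relay", those tasks are: "align the coolant loop", "assemble the core", "prime the shield", "index the buffer", "inspect the spindle" — 5 in total.
With 5 mandatory successors out of 6 tasks total, the latest slot for "weld the relay" is 6−5 = 1, and it's reachable by doing all non-successors before "weld the relay".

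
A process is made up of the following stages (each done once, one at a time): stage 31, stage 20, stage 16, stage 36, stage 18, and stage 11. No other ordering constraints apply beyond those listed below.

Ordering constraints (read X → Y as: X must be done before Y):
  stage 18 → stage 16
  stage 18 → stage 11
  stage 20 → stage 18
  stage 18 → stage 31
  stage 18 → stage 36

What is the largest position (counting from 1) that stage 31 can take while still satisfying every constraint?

6

Stage 31 has no required successors, so nothing stops it from going last (position 6).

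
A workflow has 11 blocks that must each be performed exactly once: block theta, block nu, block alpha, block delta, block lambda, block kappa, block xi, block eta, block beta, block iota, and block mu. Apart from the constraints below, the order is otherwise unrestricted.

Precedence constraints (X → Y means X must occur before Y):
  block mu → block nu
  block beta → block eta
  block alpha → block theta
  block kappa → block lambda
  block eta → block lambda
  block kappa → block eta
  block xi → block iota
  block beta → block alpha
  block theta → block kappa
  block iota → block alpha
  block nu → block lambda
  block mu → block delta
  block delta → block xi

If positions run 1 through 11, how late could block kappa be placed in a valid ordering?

Every block that must follow block kappa has to come after it. Tracing all chains starting from block kappa, those blocks are: block lambda, block eta — 2 in total.
With 2 mandatory successors out of 11 blocks total, the latest slot for block kappa is 11−2 = 9, and it's reachable by doing all non-successors before block kappa.

9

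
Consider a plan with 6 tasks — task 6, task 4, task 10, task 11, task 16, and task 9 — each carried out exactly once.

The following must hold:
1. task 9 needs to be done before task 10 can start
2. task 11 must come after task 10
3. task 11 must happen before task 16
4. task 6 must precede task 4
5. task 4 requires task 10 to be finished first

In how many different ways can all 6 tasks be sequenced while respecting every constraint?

2 tasks have no prerequisites (task 6, task 9), so any of them could come first.
Enumerating by repeatedly choosing an available task (one whose prerequisites are all placed) gives 12 distinct complete orderings.

12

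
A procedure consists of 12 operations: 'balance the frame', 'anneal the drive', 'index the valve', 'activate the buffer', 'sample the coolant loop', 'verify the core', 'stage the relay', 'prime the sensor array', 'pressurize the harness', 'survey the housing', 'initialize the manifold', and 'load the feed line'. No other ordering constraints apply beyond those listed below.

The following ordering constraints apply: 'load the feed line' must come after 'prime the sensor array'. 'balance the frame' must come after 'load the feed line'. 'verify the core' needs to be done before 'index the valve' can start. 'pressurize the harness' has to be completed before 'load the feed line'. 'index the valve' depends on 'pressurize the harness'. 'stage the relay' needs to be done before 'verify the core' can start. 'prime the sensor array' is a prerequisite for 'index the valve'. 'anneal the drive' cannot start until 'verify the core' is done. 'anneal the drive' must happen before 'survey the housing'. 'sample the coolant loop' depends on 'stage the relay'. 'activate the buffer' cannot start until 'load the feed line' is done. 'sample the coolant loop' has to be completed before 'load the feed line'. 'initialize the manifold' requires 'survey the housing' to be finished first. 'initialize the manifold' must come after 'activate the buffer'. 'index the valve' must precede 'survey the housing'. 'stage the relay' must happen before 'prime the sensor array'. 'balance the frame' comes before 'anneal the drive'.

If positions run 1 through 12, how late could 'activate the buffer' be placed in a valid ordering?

The only operation forced after 'activate the buffer' (directly or by a chain) is 'initialize the manifold'.
So at least 1 operation follows 'activate the buffer', putting 'activate the buffer' no later than position 11. That position is achievable by scheduling everything else first.

11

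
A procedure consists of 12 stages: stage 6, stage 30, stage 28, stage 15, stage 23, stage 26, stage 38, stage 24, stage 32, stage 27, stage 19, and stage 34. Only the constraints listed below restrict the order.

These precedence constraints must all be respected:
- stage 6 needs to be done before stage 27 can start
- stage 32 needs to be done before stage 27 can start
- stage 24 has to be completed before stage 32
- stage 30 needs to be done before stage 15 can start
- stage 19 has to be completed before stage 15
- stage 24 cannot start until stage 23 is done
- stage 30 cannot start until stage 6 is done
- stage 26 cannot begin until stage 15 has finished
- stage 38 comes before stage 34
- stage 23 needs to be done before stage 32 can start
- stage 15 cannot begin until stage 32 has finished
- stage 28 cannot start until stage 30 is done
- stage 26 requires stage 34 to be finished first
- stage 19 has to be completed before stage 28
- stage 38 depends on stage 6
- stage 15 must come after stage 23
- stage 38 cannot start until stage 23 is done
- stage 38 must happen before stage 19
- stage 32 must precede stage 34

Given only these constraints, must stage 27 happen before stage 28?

No

No chain of constraints connects stage 27 to stage 28 in either direction.
There exist valid orderings with stage 28 before stage 27, so stage 27 is not required to come first.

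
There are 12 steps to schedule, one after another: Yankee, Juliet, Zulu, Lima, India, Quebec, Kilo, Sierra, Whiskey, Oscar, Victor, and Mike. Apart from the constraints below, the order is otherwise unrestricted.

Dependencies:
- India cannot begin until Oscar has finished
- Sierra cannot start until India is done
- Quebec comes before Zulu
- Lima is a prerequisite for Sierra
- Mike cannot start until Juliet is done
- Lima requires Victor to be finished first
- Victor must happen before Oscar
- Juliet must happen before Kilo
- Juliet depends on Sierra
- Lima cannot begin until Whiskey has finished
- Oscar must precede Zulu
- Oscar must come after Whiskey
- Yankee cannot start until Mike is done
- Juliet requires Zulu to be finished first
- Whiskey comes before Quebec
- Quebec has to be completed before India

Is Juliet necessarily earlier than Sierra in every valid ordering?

In fact the dependencies run the other way: Sierra → Juliet.
So Juliet does not have to come before Sierra — it cannot.

No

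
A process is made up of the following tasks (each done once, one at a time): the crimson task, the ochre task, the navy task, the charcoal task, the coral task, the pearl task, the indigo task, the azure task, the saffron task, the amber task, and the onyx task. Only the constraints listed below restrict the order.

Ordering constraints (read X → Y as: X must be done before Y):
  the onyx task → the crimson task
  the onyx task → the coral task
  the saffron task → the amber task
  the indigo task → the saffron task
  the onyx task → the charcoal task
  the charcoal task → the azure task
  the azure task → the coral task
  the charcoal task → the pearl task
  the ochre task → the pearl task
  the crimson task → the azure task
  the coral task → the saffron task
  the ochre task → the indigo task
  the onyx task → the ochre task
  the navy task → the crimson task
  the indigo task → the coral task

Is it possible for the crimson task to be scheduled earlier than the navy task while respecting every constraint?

The constraints give a chain the navy task → the crimson task, which forces the navy task before the crimson task.
So no valid ordering can have the crimson task before the navy task.

No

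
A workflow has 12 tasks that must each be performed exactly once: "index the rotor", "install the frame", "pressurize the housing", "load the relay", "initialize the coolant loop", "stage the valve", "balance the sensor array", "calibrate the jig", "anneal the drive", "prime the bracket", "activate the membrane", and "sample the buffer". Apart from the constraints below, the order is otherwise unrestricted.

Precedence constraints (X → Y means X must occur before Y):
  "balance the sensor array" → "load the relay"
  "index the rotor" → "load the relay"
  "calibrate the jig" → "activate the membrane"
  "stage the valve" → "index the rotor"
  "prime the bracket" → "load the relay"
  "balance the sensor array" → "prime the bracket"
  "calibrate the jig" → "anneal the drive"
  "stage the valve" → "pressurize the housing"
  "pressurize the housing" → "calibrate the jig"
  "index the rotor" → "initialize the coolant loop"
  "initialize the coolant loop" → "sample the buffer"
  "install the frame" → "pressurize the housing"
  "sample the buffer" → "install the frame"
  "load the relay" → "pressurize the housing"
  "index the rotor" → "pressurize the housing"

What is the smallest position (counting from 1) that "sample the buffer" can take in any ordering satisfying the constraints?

4

Working backwards through the constraints from "sample the buffer", its full set of required predecessors is "index the rotor", "initialize the coolant loop", "stage the valve" — 3 of them.
With 3 mandatory predecessors, the earliest "sample the buffer" can sit is position 3+1 = 4, and placing just those 3 first achieves it.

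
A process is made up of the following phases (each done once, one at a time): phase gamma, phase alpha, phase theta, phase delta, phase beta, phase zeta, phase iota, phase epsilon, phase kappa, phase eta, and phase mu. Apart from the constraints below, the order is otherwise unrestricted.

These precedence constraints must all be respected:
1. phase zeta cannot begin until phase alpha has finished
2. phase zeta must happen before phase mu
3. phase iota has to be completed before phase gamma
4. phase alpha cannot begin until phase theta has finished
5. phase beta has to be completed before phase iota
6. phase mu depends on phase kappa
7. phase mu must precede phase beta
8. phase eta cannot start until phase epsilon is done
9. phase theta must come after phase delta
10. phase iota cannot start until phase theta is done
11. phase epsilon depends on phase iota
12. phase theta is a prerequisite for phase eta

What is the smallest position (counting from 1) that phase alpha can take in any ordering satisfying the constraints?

Every phase that must precede phase alpha has to come before it. Tracing all chains that end at phase alpha, those phases are: phase theta, phase delta — 2 in total.
So at minimum 2 phases come before phase alpha, putting phase alpha no earlier than position 3. That position is achievable by scheduling exactly those predecessors first.

3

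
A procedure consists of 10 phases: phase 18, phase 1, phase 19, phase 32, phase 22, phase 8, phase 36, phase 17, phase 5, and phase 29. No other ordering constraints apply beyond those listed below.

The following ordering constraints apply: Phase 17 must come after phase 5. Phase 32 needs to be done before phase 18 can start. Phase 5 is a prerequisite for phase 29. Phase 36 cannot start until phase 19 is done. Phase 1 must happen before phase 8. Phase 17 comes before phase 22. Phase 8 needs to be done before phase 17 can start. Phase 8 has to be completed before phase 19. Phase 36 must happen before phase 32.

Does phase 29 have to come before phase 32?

Phase 29 and phase 32 are not related by any chain of constraints.
A valid ordering placing phase 32 before phase 29 exists, so the answer is no.

No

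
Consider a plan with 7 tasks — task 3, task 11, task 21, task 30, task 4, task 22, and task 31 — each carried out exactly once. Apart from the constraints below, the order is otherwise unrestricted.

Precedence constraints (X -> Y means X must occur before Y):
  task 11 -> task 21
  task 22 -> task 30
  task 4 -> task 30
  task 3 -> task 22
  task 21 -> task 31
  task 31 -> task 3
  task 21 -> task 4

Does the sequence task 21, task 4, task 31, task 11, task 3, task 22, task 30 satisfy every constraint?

The sequence places task 21 ahead of task 11.
But one of the constraints requires task 11 before task 21, so this ordering violates it.

No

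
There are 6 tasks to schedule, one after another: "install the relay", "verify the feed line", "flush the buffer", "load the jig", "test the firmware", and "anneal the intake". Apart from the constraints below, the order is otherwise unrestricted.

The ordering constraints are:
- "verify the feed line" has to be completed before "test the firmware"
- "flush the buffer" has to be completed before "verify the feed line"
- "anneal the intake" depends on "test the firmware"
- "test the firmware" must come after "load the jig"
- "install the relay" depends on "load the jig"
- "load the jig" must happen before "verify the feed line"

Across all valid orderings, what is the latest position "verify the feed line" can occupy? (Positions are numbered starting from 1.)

4

Following every chain forward from "verify the feed line", the tasks that must come later are "test the firmware", "anneal the intake" — 2 of them.
With 2 mandatory successors out of 6 tasks total, the latest slot for "verify the feed line" is 6−2 = 4, and it's reachable by doing all non-successors before "verify the feed line".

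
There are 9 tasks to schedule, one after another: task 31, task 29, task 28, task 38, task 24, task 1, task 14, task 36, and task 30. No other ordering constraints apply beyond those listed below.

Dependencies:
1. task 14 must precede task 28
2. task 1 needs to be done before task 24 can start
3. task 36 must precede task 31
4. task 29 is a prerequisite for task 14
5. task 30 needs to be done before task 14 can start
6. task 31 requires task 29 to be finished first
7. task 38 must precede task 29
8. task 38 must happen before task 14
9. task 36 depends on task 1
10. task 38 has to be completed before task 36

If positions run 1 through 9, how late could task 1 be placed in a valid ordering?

Following every chain forward from task 1, the tasks that must come later are task 31, task 24, task 36 — 3 of them.
So at least 3 tasks follow task 1, putting task 1 no later than position 6. That position is achievable by scheduling everything else first.

6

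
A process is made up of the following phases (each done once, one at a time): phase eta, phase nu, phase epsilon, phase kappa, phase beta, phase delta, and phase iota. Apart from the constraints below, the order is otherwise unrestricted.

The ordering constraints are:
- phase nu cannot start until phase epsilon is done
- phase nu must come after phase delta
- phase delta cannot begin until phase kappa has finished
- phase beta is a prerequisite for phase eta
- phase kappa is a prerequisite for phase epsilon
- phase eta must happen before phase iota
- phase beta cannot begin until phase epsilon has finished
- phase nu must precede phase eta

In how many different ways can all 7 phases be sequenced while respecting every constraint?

Phase kappa is the only phase with nothing required before it, so every ordering starts there.
Counting all ways to extend the partial order to a total order gives 5.

5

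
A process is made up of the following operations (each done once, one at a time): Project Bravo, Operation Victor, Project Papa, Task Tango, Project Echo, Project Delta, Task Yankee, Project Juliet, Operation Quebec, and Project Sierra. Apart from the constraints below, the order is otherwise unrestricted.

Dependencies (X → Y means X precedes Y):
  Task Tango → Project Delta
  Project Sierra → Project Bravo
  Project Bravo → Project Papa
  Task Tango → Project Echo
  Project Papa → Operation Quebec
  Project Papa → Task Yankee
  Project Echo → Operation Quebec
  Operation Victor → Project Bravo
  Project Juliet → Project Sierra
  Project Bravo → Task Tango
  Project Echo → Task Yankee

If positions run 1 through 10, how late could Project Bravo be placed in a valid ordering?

4

Following every chain forward from Project Bravo, the operations that must come later are Project Papa, Task Tango, Project Echo, Project Delta, Task Yankee, Operation Quebec — 6 of them.
So at least 6 operations follow Project Bravo, putting Project Bravo no later than position 4. That position is achievable by scheduling everything else first.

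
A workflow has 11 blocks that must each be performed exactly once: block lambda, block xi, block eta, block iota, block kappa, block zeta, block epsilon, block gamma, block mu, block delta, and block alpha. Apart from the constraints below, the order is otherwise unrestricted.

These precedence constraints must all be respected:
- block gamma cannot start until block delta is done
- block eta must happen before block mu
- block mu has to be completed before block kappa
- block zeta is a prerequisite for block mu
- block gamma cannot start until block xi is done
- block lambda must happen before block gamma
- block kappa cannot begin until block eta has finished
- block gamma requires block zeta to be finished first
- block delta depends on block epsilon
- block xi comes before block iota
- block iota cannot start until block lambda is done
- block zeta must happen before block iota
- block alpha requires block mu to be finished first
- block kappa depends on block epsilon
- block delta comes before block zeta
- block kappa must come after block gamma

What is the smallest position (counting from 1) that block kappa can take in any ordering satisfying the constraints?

Working backwards through the constraints from block kappa, its full set of required predecessors is block lambda, block xi, block eta, block zeta, block epsilon, block gamma, block mu, block delta — 8 of them.
So at minimum 8 blocks come before block kappa, putting block kappa no earlier than position 9. That position is achievable by scheduling exactly those predecessors first.

9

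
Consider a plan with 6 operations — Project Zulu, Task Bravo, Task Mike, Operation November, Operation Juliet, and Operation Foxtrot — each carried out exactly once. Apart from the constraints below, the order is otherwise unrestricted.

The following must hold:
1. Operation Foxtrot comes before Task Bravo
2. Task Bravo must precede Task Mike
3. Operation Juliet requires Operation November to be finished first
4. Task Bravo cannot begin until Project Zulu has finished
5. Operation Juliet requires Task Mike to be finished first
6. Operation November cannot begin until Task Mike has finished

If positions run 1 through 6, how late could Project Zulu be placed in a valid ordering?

Following every chain forward from Project Zulu, the operations that must come later are Task Bravo, Task Mike, Operation November, Operation Juliet — 4 of them.
With 4 mandatory successors out of 6 operations total, the latest slot for Project Zulu is 6−4 = 2, and it's reachable by doing all non-successors before Project Zulu.

2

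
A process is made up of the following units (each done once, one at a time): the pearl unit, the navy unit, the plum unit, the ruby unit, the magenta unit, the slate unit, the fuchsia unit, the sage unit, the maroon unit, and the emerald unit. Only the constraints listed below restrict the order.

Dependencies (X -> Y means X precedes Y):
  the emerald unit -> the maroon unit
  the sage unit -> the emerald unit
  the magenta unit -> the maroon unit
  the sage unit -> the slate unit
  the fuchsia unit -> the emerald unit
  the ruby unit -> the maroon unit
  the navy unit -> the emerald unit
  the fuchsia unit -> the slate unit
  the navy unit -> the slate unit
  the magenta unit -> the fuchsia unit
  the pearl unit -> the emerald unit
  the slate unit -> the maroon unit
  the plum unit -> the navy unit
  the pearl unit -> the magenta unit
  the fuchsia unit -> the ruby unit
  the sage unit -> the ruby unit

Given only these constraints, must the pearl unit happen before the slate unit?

Yes

Chaining the stated constraints: the pearl unit → the magenta unit → the fuchsia unit → the slate unit.
That forces the pearl unit before the slate unit in every valid schedule.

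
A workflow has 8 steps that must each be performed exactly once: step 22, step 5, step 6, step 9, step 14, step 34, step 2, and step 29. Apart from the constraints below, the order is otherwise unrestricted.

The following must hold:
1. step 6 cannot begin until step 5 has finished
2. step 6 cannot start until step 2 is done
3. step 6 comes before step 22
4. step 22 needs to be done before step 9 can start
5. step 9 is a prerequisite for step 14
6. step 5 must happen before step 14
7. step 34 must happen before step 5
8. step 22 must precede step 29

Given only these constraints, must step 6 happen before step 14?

Following the dependencies: step 6 → step 22 → step 9 → step 14.
So step 6 must precede step 14 in any valid ordering.

Yes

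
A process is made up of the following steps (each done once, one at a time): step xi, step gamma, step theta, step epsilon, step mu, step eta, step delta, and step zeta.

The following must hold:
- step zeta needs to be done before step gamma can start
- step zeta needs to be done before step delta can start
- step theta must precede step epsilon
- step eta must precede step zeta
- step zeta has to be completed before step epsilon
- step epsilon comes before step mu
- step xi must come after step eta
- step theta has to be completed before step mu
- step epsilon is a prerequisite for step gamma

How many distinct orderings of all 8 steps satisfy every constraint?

2 steps have no prerequisites (step theta, step eta), so any of them could come first.
Systematically extending each partial ordering one step at a time and counting, there are 174 complete orderings.

174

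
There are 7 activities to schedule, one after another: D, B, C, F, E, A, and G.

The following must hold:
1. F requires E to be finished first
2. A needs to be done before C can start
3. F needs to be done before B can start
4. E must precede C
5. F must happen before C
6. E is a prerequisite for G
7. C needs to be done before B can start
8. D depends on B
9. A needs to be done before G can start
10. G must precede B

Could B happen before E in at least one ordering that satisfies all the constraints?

Following E → C → B, E must precede B in every valid ordering.
Hence B can never be scheduled before E.

No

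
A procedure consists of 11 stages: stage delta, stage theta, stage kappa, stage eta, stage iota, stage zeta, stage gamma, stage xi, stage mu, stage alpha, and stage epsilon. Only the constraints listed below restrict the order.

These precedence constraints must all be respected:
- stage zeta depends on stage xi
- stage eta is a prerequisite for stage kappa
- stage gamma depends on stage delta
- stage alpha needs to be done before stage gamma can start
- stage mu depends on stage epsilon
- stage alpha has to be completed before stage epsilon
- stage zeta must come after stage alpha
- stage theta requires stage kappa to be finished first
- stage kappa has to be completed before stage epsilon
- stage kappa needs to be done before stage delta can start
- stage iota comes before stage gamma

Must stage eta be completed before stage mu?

Following the dependencies: stage eta → stage kappa → stage epsilon → stage mu.
Hence stage eta necessarily comes before stage mu.

Yes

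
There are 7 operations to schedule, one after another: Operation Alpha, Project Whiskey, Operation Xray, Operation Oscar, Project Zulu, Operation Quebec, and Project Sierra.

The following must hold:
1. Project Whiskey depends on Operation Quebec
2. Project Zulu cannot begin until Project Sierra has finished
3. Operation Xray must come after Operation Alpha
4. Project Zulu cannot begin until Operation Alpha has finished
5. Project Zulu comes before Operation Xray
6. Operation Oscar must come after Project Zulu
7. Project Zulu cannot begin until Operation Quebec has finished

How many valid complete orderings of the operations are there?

The operations with no prerequisites are Operation Alpha, Operation Quebec, Project Sierra; any of them can be placed first.
Systematically extending each partial ordering one operation at a time and counting, there are 60 complete orderings.

60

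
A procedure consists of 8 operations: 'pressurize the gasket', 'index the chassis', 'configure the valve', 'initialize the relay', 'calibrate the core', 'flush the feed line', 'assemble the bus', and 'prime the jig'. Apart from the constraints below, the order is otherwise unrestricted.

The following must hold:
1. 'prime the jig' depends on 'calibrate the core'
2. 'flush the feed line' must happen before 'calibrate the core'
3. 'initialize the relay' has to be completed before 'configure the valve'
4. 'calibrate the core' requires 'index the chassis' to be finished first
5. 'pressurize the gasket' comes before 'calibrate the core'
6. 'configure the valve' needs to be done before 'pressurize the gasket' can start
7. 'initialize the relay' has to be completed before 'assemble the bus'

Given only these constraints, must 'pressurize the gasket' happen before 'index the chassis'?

No chain of constraints connects 'pressurize the gasket' to 'index the chassis' in either direction.
So 'pressurize the gasket' can come before 'index the chassis' or after — it is not forced.

No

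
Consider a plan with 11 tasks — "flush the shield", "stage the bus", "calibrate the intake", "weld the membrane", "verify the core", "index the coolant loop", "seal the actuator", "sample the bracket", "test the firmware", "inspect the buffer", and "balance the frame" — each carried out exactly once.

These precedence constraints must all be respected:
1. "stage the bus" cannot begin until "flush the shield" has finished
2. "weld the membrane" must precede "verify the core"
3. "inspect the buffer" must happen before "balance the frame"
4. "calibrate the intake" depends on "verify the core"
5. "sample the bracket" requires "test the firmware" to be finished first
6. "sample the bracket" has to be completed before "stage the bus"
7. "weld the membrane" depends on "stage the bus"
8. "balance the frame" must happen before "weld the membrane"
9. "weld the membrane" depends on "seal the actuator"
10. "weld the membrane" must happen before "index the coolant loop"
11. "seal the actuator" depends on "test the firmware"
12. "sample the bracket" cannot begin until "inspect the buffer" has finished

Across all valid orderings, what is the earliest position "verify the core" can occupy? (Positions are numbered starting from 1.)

Every task that must precede "verify the core" has to come before it. Tracing all chains that end at "verify the core", those tasks are: "flush the shield", "stage the bus", "weld the membrane", "seal the actuator", "sample the bracket", "test the firmware", "inspect the buffer", "balance the frame" — 8 in total.
With 8 mandatory predecessors, the earliest "verify the core" can sit is position 8+1 = 9, and placing just those 8 first achieves it.

9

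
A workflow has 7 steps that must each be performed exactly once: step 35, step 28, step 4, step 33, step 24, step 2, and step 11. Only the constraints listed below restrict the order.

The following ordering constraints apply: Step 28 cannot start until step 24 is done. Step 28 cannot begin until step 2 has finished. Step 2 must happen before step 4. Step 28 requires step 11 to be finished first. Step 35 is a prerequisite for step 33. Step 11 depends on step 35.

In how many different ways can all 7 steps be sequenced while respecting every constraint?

214

The steps with no prerequisites are step 35, step 24, step 2; any of them can be placed first.
Systematically extending each partial ordering one step at a time and counting, there are 214 complete orderings.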